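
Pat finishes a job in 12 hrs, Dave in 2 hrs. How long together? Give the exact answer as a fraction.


Pat's rate: 1/12 of the job per hour
Dave's rate: 1/2 of the job per hour
Combined rate: 1/12 + 1/2 = 7/12 per hour
Time = 1 / (7/12) = 12/7 hours (≈ 1.71 hours)

12/7 hours


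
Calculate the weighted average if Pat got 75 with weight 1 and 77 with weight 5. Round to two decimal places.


Weighted sum:
1 x 75 + 5 x 77 = 460
Total weight:
1 + 5 = 6
Weighted average:
460 / 6 = 76.6666... ≈ 76.67

76.67


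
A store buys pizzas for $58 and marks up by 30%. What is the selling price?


Calculate the markup amount:
30% of $58 = $17.40
Add to cost:
$58 + $17.40 = $75.40

$75.40


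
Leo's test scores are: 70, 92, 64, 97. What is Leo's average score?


Add the scores:
70 + 92 + 64 + 97 = 323
Divide by the number of tests:
323 / 4 = 80.75

80.75


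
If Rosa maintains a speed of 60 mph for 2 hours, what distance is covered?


Use the formula: distance = speed x time
Speed = 60 mph, Time = 2 hours
60 x 2 = 120 miles

120 miles


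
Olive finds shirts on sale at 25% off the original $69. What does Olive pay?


Calculate the discount amount:
25% of $69 = $17.25
Subtract from original:
$69 - $17.25 = $51.75

$51.75


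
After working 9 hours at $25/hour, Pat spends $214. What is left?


Calculate earnings:
9 x $25 = $225
Subtract spending:
$225 - $214 = $11

$11


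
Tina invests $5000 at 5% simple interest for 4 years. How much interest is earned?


Use the formula I = P x R x T / 100
P x R x T = 5000 x 5 x 4 = 100000
I = 100000 / 100 = $1000

$1000


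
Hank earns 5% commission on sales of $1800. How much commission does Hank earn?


Convert rate to decimal:
5% = 0.05
Multiply by sales:
$1800 x 0.05 = $90

$90


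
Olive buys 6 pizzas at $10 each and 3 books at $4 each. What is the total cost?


Cost of pizzas:
6 x $10 = $60
Cost of books:
3 x $4 = $12
Add both:
$60 + $12 = $72

$72


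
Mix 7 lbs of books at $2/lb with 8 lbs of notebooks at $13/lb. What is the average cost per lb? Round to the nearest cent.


Cost of books:
7 x $2 = $14
Cost of notebooks:
8 x $13 = $104
Total cost: $14 + $104 = $118
Total weight: 15 lbs
Average: $118 / 15 = $7.8666... ≈ $7.87/lb

$7.87/lb


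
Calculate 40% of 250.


Convert percentage to decimal:
40% = 0.4
Multiply:
250 x 0.4 = 100

100


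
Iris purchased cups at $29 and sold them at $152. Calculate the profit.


Selling price = $152
Cost price = $29
Profit = selling price - cost price:
Profit = $152 - $29 = $123

$123


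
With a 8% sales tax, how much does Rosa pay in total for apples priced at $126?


Calculate the tax:
8% of $126 = $10.08
Add tax to price:
$126 + $10.08 = $136.08

$136.08


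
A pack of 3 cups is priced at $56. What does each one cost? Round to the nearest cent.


Total cost: $56
Number of items: 3
Unit price: $56 / 3 = $18.6666... ≈ $18.67

$18.67


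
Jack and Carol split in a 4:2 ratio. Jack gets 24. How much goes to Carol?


Find the multiplier:
24 / 4 = 6
Apply to Carol's share:
2 x 6 = 12

12


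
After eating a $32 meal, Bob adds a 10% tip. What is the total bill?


Calculate the tip:
10% of $32 = $3.20
Add tip to meal cost:
$32 + $3.20 = $35.20

$35.20


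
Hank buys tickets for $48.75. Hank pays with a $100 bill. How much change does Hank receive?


Start with the amount paid:
$100
Subtract the price:
$100 - $48.75 = $51.25

$51.25


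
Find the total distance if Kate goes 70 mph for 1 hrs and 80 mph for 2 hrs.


Leg 1 distance:
70 x 1 = 70 miles
Leg 2 distance:
80 x 2 = 160 miles
Total distance:
70 + 160 = 230 miles

230 miles


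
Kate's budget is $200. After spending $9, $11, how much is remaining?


Add up expenses:
$9 + $11 = $20
Subtract from budget:
$200 - $20 = $180

$180


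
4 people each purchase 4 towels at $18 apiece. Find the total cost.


Cost per person:
4 x $18 = $72
Group total:
4 x $72 = $288

$288


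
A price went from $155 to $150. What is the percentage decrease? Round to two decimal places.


Find the absolute change:
|150 - 155| = 5
Divide by original and multiply by 100:
5 / 155 x 100 = 3.2258...% ≈ 3.23%

3.23%


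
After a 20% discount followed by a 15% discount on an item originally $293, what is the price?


First discount:
20% of $293 = $58.60
Price after first discount:
$293 - $58.60 = $234.40
Second discount:
15% of $234.40 = $35.16
Final price:
$234.40 - $35.16 = $199.24

$199.24


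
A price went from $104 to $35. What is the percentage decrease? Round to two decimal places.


Find the absolute change:
|35 - 104| = 69
Divide by original and multiply by 100:
69 / 104 x 100 = 66.3461...% ≈ 66.35%

66.35%


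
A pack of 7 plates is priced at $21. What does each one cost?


Total cost: $21
Number of items: 7
Unit price: $21 / 7 = $3

$3


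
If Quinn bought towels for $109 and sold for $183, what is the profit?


Selling price = $183
Cost price = $109
Profit = selling price - cost price:
Profit = $183 - $109 = $74

$74


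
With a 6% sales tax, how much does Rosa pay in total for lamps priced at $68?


Calculate the tax:
6% of $68 = $4.08
Add tax to price:
$68 + $4.08 = $72.08

$72.08


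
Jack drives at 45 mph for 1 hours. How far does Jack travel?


Use the formula: distance = speed x time
Speed = 45 mph, Time = 1 hours
45 x 1 = 45 miles

45 miles


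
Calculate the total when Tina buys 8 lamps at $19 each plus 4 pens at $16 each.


Cost of lamps:
8 x $19 = $152
Cost of pens:
4 x $16 = $64
Add both:
$152 + $64 = $216

$216


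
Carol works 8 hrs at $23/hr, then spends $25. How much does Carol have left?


Calculate earnings:
8 x $23 = $184
Subtract spending:
$184 - $25 = $159

$159


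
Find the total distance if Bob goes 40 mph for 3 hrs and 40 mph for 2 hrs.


Leg 1 distance:
40 x 3 = 120 miles
Leg 2 distance:
40 x 2 = 80 miles
Total distance:
120 + 80 = 200 miles

200 miles


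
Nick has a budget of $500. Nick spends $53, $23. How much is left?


Add up expenses:
$53 + $23 = $76
Subtract from budget:
$500 - $76 = $424

$424


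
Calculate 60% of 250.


Convert percentage to decimal:
60% = 0.6
Multiply:
250 x 0.6 = 150

150


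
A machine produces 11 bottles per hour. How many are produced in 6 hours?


Production rate: 11 bottles per hour
Time: 6 hours
Total: 11 x 6 = 66 bottles

66 bottles


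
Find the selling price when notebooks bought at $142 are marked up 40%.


Calculate the markup amount:
40% of $142 = $56.80
Add to cost:
$142 + $56.80 = $198.80

$198.80


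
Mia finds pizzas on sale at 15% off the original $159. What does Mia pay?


Calculate the discount amount:
15% of $159 = $23.85
Subtract from original:
$159 - $23.85 = $135.15

$135.15


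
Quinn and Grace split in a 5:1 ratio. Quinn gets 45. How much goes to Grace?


Find the multiplier:
45 / 5 = 9
Apply to Grace's share:
1 x 9 = 9

9


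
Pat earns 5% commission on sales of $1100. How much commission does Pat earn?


Convert rate to decimal:
5% = 0.05
Multiply by sales:
$1100 x 0.05 = $55

$55


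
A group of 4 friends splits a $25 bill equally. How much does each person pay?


Total bill: $25
Number of people: 4
Each pays: $25 / 4 = $6.25

$6.25


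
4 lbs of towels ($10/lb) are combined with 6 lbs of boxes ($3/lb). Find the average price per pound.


Cost of towels:
4 x $10 = $40
Cost of boxes:
6 x $3 = $18
Total cost: $40 + $18 = $58
Total weight: 10 lbs
Average: $58 / 10 = $5.80/lb

$5.80/lb


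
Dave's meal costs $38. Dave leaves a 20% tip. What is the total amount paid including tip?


Calculate the tip:
20% of $38 = $7.60
Add tip to meal cost:
$38 + $7.60 = $45.60

$45.60


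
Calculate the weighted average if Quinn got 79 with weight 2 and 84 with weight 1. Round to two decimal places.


Weighted sum:
2 x 79 + 1 x 84 = 242
Total weight:
2 + 1 = 3
Weighted average:
242 / 3 = 80.6666... ≈ 80.67

80.67


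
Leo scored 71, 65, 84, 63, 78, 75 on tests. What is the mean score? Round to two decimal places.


Add the scores:
71 + 65 + 84 + 63 + 78 + 75 = 436
Divide by the number of tests:
436 / 6 = 72.6666... ≈ 72.67

72.67


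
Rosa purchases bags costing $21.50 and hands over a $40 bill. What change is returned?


Start with the amount paid:
$40
Subtract the price:
$40 - $21.50 = $18.50

$18.50


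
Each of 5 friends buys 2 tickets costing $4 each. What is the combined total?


Cost per person:
2 x $4 = $8
Group total:
5 x $8 = $40

$40


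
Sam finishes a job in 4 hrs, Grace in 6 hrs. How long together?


Sam's rate: 1/4 of the job per hour
Grace's rate: 1/6 of the job per hour
Combined rate: 1/4 + 1/6 = 5/12 per hour
Time = 1 / (5/12) = 12/5 = 2.4 hours

2.4 hours


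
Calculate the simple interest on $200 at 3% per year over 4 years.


Use the formula I = P x R x T / 100
P x R x T = 200 x 3 x 4 = 2400
I = 2400 / 100 = $24

$24


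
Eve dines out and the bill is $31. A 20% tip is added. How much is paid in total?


Calculate the tip:
20% of $31 = $6.20
Add tip to meal cost:
$31 + $6.20 = $37.20

$37.20


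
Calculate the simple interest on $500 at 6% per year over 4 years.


Use the formula I = P x R x T / 100
P x R x T = 500 x 6 x 4 = 12000
I = 12000 / 100 = $120

$120


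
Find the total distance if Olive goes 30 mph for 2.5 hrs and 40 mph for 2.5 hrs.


Leg 1 distance:
30 x 2.5 = 75 miles
Leg 2 distance:
40 x 2.5 = 100 miles
Total distance:
75 + 100 = 175 miles

175 miles


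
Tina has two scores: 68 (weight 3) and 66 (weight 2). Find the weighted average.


Weighted sum:
3 x 68 + 2 x 66 = 336
Total weight:
3 + 2 = 5
Weighted average:
336 / 5 = 67.2

67.2


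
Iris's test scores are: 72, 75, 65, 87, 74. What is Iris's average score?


Add the scores:
72 + 75 + 65 + 87 + 74 = 373
Divide by the number of tests:
373 / 5 = 74.6

74.6


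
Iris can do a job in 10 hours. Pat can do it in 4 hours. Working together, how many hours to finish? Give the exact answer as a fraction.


Iris's rate: 1/10 of the job per hour
Pat's rate: 1/4 of the job per hour
Combined rate: 1/10 + 1/4 = 7/20 per hour
Time = 1 / (7/20) = 20/7 hours (≈ 2.86 hours)

20/7 hours


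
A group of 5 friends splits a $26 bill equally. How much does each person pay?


Total bill: $26
Number of people: 5
Each pays: $26 / 5 = $5.20

$5.20


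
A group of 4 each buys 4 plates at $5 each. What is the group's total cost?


Cost per person:
4 x $5 = $20
Group total:
4 x $20 = $80

$80


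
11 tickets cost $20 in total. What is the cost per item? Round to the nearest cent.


Total cost: $20
Number of items: 11
Unit price: $20 / 11 = $1.8181... ≈ $1.82

$1.82


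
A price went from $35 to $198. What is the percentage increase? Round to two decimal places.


Find the absolute change:
|198 - 35| = 163
Divide by original and multiply by 100:
163 / 35 x 100 = 465.7142...% ≈ 465.71%

465.71%


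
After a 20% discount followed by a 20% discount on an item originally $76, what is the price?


First discount:
20% of $76 = $15.20
Price after first discount:
$76 - $15.20 = $60.80
Second discount:
20% of $60.80 = $12.16
Final price:
$60.80 - $12.16 = $48.64

$48.64


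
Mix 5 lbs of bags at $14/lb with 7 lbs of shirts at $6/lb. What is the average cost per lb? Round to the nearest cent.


Cost of bags:
5 x $14 = $70
Cost of shirts:
7 x $6 = $42
Total cost: $70 + $42 = $112
Total weight: 12 lbs
Average: $112 / 12 = $9.3333... ≈ $9.33/lb

$9.33/lb


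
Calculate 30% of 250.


Convert percentage to decimal:
30% = 0.3
Multiply:
250 x 0.3 = 75

75


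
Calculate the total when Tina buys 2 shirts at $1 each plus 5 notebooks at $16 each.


Cost of shirts:
2 x $1 = $2
Cost of notebooks:
5 x $16 = $80
Add both:
$2 + $80 = $82

$82


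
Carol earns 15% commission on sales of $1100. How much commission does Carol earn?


Convert rate to decimal:
15% = 0.15
Multiply by sales:
$1100 x 0.15 = $165

$165


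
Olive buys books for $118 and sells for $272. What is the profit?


Selling price = $272
Cost price = $118
Profit = selling price - cost price:
Profit = $272 - $118 = $154

$154


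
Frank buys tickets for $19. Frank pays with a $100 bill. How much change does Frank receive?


Start with the amount paid:
$100
Subtract the price:
$100 - $19 = $81

$81


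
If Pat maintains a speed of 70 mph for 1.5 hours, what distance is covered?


Use the formula: distance = speed x time
Speed = 70 mph, Time = 1.5 hours
70 x 1.5 = 105 miles

105 miles


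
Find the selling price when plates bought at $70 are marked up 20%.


Calculate the markup amount:
20% of $70 = $14
Add to cost:
$70 + $14 = $84

$84


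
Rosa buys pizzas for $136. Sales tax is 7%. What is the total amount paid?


Calculate the tax:
7% of $136 = $9.52
Add tax to price:
$136 + $9.52 = $145.52

$145.52


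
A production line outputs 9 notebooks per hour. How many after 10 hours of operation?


Production rate: 9 notebooks per hour
Time: 10 hours
Total: 9 x 10 = 90 notebooks

90 notebooks


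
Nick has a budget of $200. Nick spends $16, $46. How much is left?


Add up expenses:
$16 + $46 = $62
Subtract from budget:
$200 - $62 = $138

$138


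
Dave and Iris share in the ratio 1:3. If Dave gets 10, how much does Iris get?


Find the multiplier:
10 / 1 = 10
Apply to Iris's share:
3 x 10 = 30

30


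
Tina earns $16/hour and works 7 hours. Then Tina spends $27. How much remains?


Calculate earnings:
7 x $16 = $112
Subtract spending:
$112 - $27 = $85

$85


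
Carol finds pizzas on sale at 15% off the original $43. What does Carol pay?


Calculate the discount amount:
15% of $43 = $6.45
Subtract from original:
$43 - $6.45 = $36.55

$36.55


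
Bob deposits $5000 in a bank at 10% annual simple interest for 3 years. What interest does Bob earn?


Use the formula I = P x R x T / 100
P x R x T = 5000 x 10 x 3 = 150000
I = 150000 / 100 = $1500

$1500


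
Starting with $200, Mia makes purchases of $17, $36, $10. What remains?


Add up expenses:
$17 + $36 + $10 = $63
Subtract from budget:
$200 - $63 = $137

$137


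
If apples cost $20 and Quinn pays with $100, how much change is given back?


Start with the amount paid:
$100
Subtract the price:
$100 - $20 = $80

$80


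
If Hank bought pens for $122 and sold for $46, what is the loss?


Selling price = $46
Cost price = $122
Loss = cost price - selling price:
Loss = $122 - $46 = $76

$76


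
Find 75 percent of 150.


Convert percentage to decimal:
75% = 0.75
Multiply:
150 x 0.75 = 112.5

112.5


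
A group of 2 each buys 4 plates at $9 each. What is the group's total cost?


Cost per person:
4 x $9 = $36
Group total:
2 x $36 = $72

$72


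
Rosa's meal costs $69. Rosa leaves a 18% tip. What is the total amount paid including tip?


Calculate the tip:
18% of $69 = $12.42
Add tip to meal cost:
$69 + $12.42 = $81.42

$81.42


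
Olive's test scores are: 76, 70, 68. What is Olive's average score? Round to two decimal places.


Add the scores:
76 + 70 + 68 = 214
Divide by the number of tests:
214 / 3 = 71.3333... ≈ 71.33

71.33


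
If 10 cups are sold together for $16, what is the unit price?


Total cost: $16
Number of items: 10
Unit price: $16 / 10 = $1.60

$1.60


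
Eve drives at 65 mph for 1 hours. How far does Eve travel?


Use the formula: distance = speed x time
Speed = 65 mph, Time = 1 hours
65 x 1 = 65 miles

65 miles


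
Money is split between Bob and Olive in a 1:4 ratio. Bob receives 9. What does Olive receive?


Find the multiplier:
9 / 1 = 9
Apply to Olive's share:
4 x 9 = 36

36


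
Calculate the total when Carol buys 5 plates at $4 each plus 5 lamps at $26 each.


Cost of plates:
5 x $4 = $20
Cost of lamps:
5 x $26 = $130
Add both:
$20 + $130 = $150

$150


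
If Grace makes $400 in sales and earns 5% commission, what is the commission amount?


Convert rate to decimal:
5% = 0.05
Multiply by sales:
$400 x 0.05 = $20

$20


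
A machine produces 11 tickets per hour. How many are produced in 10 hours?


Production rate: 11 tickets per hour
Time: 10 hours
Total: 11 x 10 = 110 tickets

110 tickets


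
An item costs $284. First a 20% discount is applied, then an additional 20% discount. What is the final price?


First discount:
20% of $284 = $56.80
Price after first discount:
$284 - $56.80 = $227.20
Second discount:
20% of $227.20 = $45.44
Final price:
$227.20 - $45.44 = $181.76

$181.76


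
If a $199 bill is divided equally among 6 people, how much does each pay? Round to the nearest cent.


Total bill: $199
Number of people: 6
Each pays: $199 / 6 = $33.1666... ≈ $33.17

$33.17


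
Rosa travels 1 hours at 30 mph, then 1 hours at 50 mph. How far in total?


Leg 1 distance:
30 x 1 = 30 miles
Leg 2 distance:
50 x 1 = 50 miles
Total distance:
30 + 50 = 80 miles

80 miles


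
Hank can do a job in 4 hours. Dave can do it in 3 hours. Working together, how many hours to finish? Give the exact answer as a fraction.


Hank's rate: 1/4 of the job per hour
Dave's rate: 1/3 of the job per hour
Combined rate: 1/4 + 1/3 = 7/12 per hour
Time = 1 / (7/12) = 12/7 hours (≈ 1.71 hours)

12/7 hours


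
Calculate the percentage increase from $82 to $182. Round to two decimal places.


Find the absolute change:
|182 - 82| = 100
Divide by original and multiply by 100:
100 / 82 x 100 = 121.9512...% ≈ 121.95%

121.95%


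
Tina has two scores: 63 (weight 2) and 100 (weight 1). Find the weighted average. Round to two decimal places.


Weighted sum:
2 x 63 + 1 x 100 = 226
Total weight:
2 + 1 = 3
Weighted average:
226 / 3 = 75.3333... ≈ 75.33

75.33


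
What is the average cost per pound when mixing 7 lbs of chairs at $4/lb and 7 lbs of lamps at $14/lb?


Cost of chairs:
7 x $4 = $28
Cost of lamps:
7 x $14 = $98
Total cost: $28 + $98 = $126
Total weight: 14 lbs
Average: $126 / 14 = $9/lb

$9/lb


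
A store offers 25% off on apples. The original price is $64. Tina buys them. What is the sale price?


Calculate the discount amount:
25% of $64 = $16
Subtract from original:
$64 - $16 = $48

$48


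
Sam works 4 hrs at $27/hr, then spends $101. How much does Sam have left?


Calculate earnings:
4 x $27 = $108
Subtract spending:
$108 - $101 = $7

$7


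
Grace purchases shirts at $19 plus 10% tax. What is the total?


Calculate the tax:
10% of $19 = $1.90
Add tax to price:
$19 + $1.90 = $20.90

$20.90


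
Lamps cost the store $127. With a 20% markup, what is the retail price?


Calculate the markup amount:
20% of $127 = $25.40
Add to cost:
$127 + $25.40 = $152.40

$152.40


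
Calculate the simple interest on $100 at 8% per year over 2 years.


Use the formula I = P x R x T / 100
P x R x T = 100 x 8 x 2 = 1600
I = 1600 / 100 = $16

$16


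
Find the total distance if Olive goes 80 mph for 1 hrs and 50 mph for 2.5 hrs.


Leg 1 distance:
80 x 1 = 80 miles
Leg 2 distance:
50 x 2.5 = 125 miles
Total distance:
80 + 125 = 205 miles

205 miles


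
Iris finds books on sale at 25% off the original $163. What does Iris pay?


Calculate the discount amount:
25% of $163 = $40.75
Subtract from original:
$163 - $40.75 = $122.25

$122.25


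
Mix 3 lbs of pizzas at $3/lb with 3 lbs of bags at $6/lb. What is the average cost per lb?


Cost of pizzas:
3 x $3 = $9
Cost of bags:
3 x $6 = $18
Total cost: $9 + $18 = $27
Total weight: 6 lbs
Average: $27 / 6 = $4.50/lb

$4.50/lb


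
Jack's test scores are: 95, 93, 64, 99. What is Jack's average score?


Add the scores:
95 + 93 + 64 + 99 = 351
Divide by the number of tests:
351 / 4 = 87.75

87.75


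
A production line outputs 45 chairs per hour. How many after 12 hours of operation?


Production rate: 45 chairs per hour
Time: 12 hours
Total: 45 x 12 = 540 chairs

540 chairs


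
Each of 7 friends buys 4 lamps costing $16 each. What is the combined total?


Cost per person:
4 x $16 = $64
Group total:
7 x $64 = $448

$448


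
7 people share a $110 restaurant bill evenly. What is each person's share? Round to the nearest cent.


Total bill: $110
Number of people: 7
Each pays: $110 / 7 = $15.7142... ≈ $15.71

$15.71


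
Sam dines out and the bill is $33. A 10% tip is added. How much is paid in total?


Calculate the tip:
10% of $33 = $3.30
Add tip to meal cost:
$33 + $3.30 = $36.30

$36.30


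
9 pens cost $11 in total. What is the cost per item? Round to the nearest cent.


Total cost: $11
Number of items: 9
Unit price: $11 / 9 = $1.2222... ≈ $1.22

$1.22


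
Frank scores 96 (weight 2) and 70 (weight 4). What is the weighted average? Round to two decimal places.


Weighted sum:
2 x 96 + 4 x 70 = 472
Total weight:
2 + 4 = 6
Weighted average:
472 / 6 = 78.6666... ≈ 78.67

78.67


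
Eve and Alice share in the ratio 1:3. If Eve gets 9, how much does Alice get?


Find the multiplier:
9 / 1 = 9
Apply to Alice's share:
3 x 9 = 27

27


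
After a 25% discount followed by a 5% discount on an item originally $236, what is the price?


First discount:
25% of $236 = $59
Price after first discount:
$236 - $59 = $177
Second discount:
5% of $177 = $8.85
Final price:
$177 - $8.85 = $168.15

$168.15


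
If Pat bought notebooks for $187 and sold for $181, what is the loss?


Selling price = $181
Cost price = $187
Loss = cost price - selling price:
Loss = $187 - $181 = $6

$6


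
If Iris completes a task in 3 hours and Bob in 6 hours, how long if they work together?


Iris's rate: 1/3 of the job per hour
Bob's rate: 1/6 of the job per hour
Combined rate: 1/3 + 1/6 = 1/2 per hour
Time = 1 / (1/2) = 2 hours

2 hours


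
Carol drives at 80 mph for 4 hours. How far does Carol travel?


Use the formula: distance = speed x time
Speed = 80 mph, Time = 4 hours
80 x 4 = 320 miles

320 miles


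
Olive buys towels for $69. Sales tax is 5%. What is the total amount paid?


Calculate the tax:
5% of $69 = $3.45
Add tax to price:
$69 + $3.45 = $72.45

$72.45


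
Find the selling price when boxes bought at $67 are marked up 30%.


Calculate the markup amount:
30% of $67 = $20.10
Add to cost:
$67 + $20.10 = $87.10

$87.10


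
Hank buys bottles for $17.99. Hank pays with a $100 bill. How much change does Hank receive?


Start with the amount paid:
$100
Subtract the price:
$100 - $17.99 = $82.01

$82.01


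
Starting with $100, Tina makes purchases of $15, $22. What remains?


Add up expenses:
$15 + $22 = $37
Subtract from budget:
$100 - $37 = $63

$63


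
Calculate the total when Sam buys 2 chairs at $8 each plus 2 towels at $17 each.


Cost of chairs:
2 x $8 = $16
Cost of towels:
2 x $17 = $34
Add both:
$16 + $34 = $50

$50


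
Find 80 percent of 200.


Convert percentage to decimal:
80% = 0.8
Multiply:
200 x 0.8 = 160

160


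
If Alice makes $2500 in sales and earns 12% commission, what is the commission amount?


Convert rate to decimal:
12% = 0.12
Multiply by sales:
$2500 x 0.12 = $300

$300


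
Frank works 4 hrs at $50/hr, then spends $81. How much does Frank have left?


Calculate earnings:
4 x $50 = $200
Subtract spending:
$200 - $81 = $119

$119


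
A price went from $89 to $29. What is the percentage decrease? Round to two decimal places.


Find the absolute change:
|29 - 89| = 60
Divide by original and multiply by 100:
60 / 89 x 100 = 67.4157...% ≈ 67.42%

67.42%


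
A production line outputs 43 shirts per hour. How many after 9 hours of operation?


Production rate: 43 shirts per hour
Time: 9 hours
Total: 43 x 9 = 387 shirts

387 shirts


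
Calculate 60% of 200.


Convert percentage to decimal:
60% = 0.6
Multiply:
200 x 0.6 = 120

120


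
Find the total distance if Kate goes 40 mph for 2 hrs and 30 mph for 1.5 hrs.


Leg 1 distance:
40 x 2 = 80 miles
Leg 2 distance:
30 x 1.5 = 45 miles
Total distance:
80 + 45 = 125 miles

125 miles


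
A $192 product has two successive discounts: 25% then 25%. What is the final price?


First discount:
25% of $192 = $48
Price after first discount:
$192 - $48 = $144
Second discount:
25% of $144 = $36
Final price:
$144 - $36 = $108

$108


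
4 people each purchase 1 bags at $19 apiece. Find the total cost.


Cost per person:
1 x $19 = $19
Group total:
4 x $19 = $76

$76


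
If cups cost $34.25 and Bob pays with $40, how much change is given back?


Start with the amount paid:
$40
Subtract the price:
$40 - $34.25 = $5.75

$5.75


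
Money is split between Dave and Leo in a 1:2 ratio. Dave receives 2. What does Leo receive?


Find the multiplier:
2 / 1 = 2
Apply to Leo's share:
2 x 2 = 4

4


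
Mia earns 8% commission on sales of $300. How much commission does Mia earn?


Convert rate to decimal:
8% = 0.08
Multiply by sales:
$300 x 0.08 = $24

$24


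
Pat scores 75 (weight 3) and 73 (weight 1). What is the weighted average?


Weighted sum:
3 x 75 + 1 x 73 = 298
Total weight:
3 + 1 = 4
Weighted average:
298 / 4 = 74.5

74.5


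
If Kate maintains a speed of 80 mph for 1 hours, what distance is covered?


Use the formula: distance = speed x time
Speed = 80 mph, Time = 1 hours
80 x 1 = 80 miles

80 miles


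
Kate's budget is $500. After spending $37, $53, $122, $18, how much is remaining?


Add up expenses:
$37 + $53 + $122 + $18 = $230
Subtract from budget:
$500 - $230 = $270

$270


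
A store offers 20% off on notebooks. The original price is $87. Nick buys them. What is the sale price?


Calculate the discount amount:
20% of $87 = $17.40
Subtract from original:
$87 - $17.40 = $69.60

$69.60


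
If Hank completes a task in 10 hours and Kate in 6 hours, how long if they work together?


Hank's rate: 1/10 of the job per hour
Kate's rate: 1/6 of the job per hour
Combined rate: 1/10 + 1/6 = 4/15 per hour
Time = 1 / (4/15) = 15/4 = 3.75 hours

3.75 hours


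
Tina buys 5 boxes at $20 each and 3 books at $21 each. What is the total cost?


Cost of boxes:
5 x $20 = $100
Cost of books:
3 x $21 = $63
Add both:
$100 + $63 = $163

$163


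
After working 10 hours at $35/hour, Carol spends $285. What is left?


Calculate earnings:
10 x $35 = $350
Subtract spending:
$350 - $285 = $65

$65


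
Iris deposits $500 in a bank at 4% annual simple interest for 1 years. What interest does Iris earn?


Use the formula I = P x R x T / 100
P x R x T = 500 x 4 x 1 = 2000
I = 2000 / 100 = $20

$20


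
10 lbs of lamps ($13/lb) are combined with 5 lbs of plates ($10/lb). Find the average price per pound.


Cost of lamps:
10 x $13 = $130
Cost of plates:
5 x $10 = $50
Total cost: $130 + $50 = $180
Total weight: 15 lbs
Average: $180 / 15 = $12/lb

$12/lb


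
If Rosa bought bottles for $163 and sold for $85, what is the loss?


Selling price = $85
Cost price = $163
Loss = cost price - selling price:
Loss = $163 - $85 = $78

$78


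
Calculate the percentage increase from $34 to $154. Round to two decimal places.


Find the absolute change:
|154 - 34| = 120
Divide by original and multiply by 100:
120 / 34 x 100 = 352.9411...% ≈ 352.94%

352.94%


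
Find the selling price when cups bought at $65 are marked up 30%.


Calculate the markup amount:
30% of $65 = $19.50
Add to cost:
$65 + $19.50 = $84.50

$84.50


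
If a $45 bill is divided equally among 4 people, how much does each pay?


Total bill: $45
Number of people: 4
Each pays: $45 / 4 = $11.25

$11.25


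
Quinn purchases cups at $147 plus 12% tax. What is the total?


Calculate the tax:
12% of $147 = $17.64
Add tax to price:
$147 + $17.64 = $164.64

$164.64


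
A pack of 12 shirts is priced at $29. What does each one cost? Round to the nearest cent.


Total cost: $29
Number of items: 12
Unit price: $29 / 12 = $2.4166... ≈ $2.42

$2.42


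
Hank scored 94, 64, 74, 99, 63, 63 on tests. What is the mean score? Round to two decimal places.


Add the scores:
94 + 64 + 74 + 99 + 63 + 63 = 457
Divide by the number of tests:
457 / 6 = 76.1666... ≈ 76.17

76.17


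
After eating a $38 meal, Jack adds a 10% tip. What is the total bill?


Calculate the tip:
10% of $38 = $3.80
Add tip to meal cost:
$38 + $3.80 = $41.80

$41.80


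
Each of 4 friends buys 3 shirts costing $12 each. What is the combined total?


Cost per person:
3 x $12 = $36
Group total:
4 x $36 = $144

$144


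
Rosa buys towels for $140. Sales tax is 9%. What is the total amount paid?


Calculate the tax:
9% of $140 = $12.60
Add tax to price:
$140 + $12.60 = $152.60

$152.60


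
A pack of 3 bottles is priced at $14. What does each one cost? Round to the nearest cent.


Total cost: $14
Number of items: 3
Unit price: $14 / 3 = $4.6666... ≈ $4.67

$4.67


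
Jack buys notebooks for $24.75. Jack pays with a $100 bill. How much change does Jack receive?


Start with the amount paid:
$100
Subtract the price:
$100 - $24.75 = $75.25

$75.25


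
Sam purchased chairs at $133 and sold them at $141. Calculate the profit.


Selling price = $141
Cost price = $133
Profit = selling price - cost price:
Profit = $141 - $133 = $8

$8


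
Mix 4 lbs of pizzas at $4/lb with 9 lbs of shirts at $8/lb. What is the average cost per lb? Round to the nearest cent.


Cost of pizzas:
4 x $4 = $16
Cost of shirts:
9 x $8 = $72
Total cost: $16 + $72 = $88
Total weight: 13 lbs
Average: $88 / 13 = $6.7692... ≈ $6.77/lb

$6.77/lb


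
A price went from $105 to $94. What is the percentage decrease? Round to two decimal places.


Find the absolute change:
|94 - 105| = 11
Divide by original and multiply by 100:
11 / 105 x 100 = 10.4761...% ≈ 10.48%

10.48%


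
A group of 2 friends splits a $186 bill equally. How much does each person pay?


Total bill: $186
Number of people: 2
Each pays: $186 / 2 = $93

$93


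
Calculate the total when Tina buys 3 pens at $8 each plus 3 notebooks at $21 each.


Cost of pens:
3 x $8 = $24
Cost of notebooks:
3 x $21 = $63
Add both:
$24 + $63 = $87

$87


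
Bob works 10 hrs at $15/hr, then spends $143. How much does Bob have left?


Calculate earnings:
10 x $15 = $150
Subtract spending:
$150 - $143 = $7

$7


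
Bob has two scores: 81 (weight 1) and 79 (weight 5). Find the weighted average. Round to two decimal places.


Weighted sum:
1 x 81 + 5 x 79 = 476
Total weight:
1 + 5 = 6
Weighted average:
476 / 6 = 79.3333... ≈ 79.33

79.33


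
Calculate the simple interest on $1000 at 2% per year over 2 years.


Use the formula I = P x R x T / 100
P x R x T = 1000 x 2 x 2 = 4000
I = 4000 / 100 = $40

$40


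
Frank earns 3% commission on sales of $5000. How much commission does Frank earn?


Convert rate to decimal:
3% = 0.03
Multiply by sales:
$5000 x 0.03 = $150

$150


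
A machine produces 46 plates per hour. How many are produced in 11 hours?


Production rate: 46 plates per hour
Time: 11 hours
Total: 46 x 11 = 506 plates

506 plates


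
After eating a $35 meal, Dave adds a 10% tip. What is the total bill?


Calculate the tip:
10% of $35 = $3.50
Add tip to meal cost:
$35 + $3.50 = $38.50

$38.50


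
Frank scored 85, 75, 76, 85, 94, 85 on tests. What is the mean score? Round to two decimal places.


Add the scores:
85 + 75 + 76 + 85 + 94 + 85 = 500
Divide by the number of tests:
500 / 6 = 83.3333... ≈ 83.33

83.33


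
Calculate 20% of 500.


Convert percentage to decimal:
20% = 0.2
Multiply:
500 x 0.2 = 100

100


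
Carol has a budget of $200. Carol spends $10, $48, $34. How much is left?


Add up expenses:
$10 + $48 + $34 = $92
Subtract from budget:
$200 - $92 = $108

$108


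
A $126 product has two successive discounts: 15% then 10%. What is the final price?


First discount:
15% of $126 = $18.90
Price after first discount:
$126 - $18.90 = $107.10
Second discount:
10% of $107.10 = $10.71
Final price:
$107.10 - $10.71 = $96.39

$96.39


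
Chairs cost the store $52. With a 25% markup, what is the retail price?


Calculate the markup amount:
25% of $52 = $13
Add to cost:
$52 + $13 = $65

$65


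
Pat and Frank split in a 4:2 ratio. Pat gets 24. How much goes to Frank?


Find the multiplier:
24 / 4 = 6
Apply to Frank's share:
2 x 6 = 12

12


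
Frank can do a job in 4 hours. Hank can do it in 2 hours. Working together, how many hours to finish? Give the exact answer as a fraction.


Frank's rate: 1/4 of the job per hour
Hank's rate: 1/2 of the job per hour
Combined rate: 1/4 + 1/2 = 3/4 per hour
Time = 1 / (3/4) = 4/3 hours (≈ 1.33 hours)

4/3 hours


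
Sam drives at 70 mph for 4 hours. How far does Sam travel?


Use the formula: distance = speed x time
Speed = 70 mph, Time = 4 hours
70 x 4 = 280 miles

280 miles


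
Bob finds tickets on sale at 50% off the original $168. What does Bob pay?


Calculate the discount amount:
50% of $168 = $84
Subtract from original:
$168 - $84 = $84

$84


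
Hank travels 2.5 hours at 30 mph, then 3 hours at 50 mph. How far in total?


Leg 1 distance:
30 x 2.5 = 75 miles
Leg 2 distance:
50 x 3 = 150 miles
Total distance:
75 + 150 = 225 miles

225 miles


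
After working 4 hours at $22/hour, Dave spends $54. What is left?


Calculate earnings:
4 x $22 = $88
Subtract spending:
$88 - $54 = $34

$34


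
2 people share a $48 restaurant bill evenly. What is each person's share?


Total bill: $48
Number of people: 2
Each pays: $48 / 2 = $24

$24


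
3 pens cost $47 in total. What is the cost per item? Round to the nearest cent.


Total cost: $47
Number of items: 3
Unit price: $47 / 3 = $15.6666... ≈ $15.67

$15.67


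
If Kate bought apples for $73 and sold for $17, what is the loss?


Selling price = $17
Cost price = $73
Loss = cost price - selling price:
Loss = $73 - $17 = $56

$56


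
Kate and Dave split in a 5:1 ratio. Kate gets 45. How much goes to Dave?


Find the multiplier:
45 / 5 = 9
Apply to Dave's share:
1 x 9 = 9

9


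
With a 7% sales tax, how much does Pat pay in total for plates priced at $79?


Calculate the tax:
7% of $79 = $5.53
Add tax to price:
$79 + $5.53 = $84.53

$84.53


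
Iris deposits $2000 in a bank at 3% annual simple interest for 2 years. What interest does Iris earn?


Use the formula I = P x R x T / 100
P x R x T = 2000 x 3 x 2 = 12000
I = 12000 / 100 = $120

$120


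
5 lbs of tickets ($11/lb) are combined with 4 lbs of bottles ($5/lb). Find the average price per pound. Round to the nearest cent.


Cost of tickets:
5 x $11 = $55
Cost of bottles:
4 x $5 = $20
Total cost: $55 + $20 = $75
Total weight: 9 lbs
Average: $75 / 9 = $8.3333... ≈ $8.33/lb

$8.33/lb


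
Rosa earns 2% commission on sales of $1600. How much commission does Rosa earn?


Convert rate to decimal:
2% = 0.02
Multiply by sales:
$1600 x 0.02 = $32

$32


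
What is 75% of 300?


Convert percentage to decimal:
75% = 0.75
Multiply:
300 x 0.75 = 225

225


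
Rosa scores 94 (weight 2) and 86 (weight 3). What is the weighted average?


Weighted sum:
2 x 94 + 3 x 86 = 446
Total weight:
2 + 3 = 5
Weighted average:
446 / 5 = 89.2

89.2


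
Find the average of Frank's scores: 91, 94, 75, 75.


Add the scores:
91 + 94 + 75 + 75 = 335
Divide by the number of tests:
335 / 4 = 83.75

83.75


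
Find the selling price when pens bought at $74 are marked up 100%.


Calculate the markup amount:
100% of $74 = $74
Add to cost:
$74 + $74 = $148

$148


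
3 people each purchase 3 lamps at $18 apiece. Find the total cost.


Cost per person:
3 x $18 = $54
Group total:
3 x $54 = $162

$162


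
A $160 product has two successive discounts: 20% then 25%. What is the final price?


First discount:
20% of $160 = $32
Price after first discount:
$160 - $32 = $128
Second discount:
25% of $128 = $32
Final price:
$128 - $32 = $96

$96


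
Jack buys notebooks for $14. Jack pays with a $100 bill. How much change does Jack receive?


Start with the amount paid:
$100
Subtract the price:
$100 - $14 = $86

$86


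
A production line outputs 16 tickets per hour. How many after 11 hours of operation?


Production rate: 16 tickets per hour
Time: 11 hours
Total: 16 x 11 = 176 tickets

176 tickets


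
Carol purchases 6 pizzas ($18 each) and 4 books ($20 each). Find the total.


Cost of pizzas:
6 x $18 = $108
Cost of books:
4 x $20 = $80
Add both:
$108 + $80 = $188

$188


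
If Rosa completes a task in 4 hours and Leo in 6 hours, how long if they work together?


Rosa's rate: 1/4 of the job per hour
Leo's rate: 1/6 of the job per hour
Combined rate: 1/4 + 1/6 = 5/12 per hour
Time = 1 / (5/12) = 12/5 = 2.4 hours

2.4 hours


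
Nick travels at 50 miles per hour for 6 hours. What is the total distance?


Use the formula: distance = speed x time
Speed = 50 mph, Time = 6 hours
50 x 6 = 300 miles

300 miles


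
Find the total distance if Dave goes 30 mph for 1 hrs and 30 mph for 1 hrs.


Leg 1 distance:
30 x 1 = 30 miles
Leg 2 distance:
30 x 1 = 30 miles
Total distance:
30 + 30 = 60 miles

60 miles


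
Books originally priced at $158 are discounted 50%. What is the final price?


Calculate the discount amount:
50% of $158 = $79
Subtract from original:
$158 - $79 = $79

$79


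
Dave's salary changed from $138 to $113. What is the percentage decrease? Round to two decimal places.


Find the absolute change:
|113 - 138| = 25
Divide by original and multiply by 100:
25 / 138 x 100 = 18.1159...% ≈ 18.12%

18.12%


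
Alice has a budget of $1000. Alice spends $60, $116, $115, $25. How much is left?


Add up expenses:
$60 + $116 + $115 + $25 = $316
Subtract from budget:
$1000 - $316 = $684

$684


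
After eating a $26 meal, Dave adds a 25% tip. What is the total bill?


Calculate the tip:
25% of $26 = $6.50
Add tip to meal cost:
$26 + $6.50 = $32.50

$32.50


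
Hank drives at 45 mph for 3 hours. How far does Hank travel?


Use the formula: distance = speed x time
Speed = 45 mph, Time = 3 hours
45 x 3 = 135 miles

135 miles


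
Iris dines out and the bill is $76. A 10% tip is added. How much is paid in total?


Calculate the tip:
10% of $76 = $7.60
Add tip to meal cost:
$76 + $7.60 = $83.60

$83.60


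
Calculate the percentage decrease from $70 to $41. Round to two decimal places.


Find the absolute change:
|41 - 70| = 29
Divide by original and multiply by 100:
29 / 70 x 100 = 41.4285...% ≈ 41.43%

41.43%


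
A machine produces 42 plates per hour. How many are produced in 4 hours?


Production rate: 42 plates per hour
Time: 4 hours
Total: 42 x 4 = 168 plates

168 plates


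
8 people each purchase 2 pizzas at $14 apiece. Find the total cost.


Cost per person:
2 x $14 = $28
Group total:
8 x $28 = $224

$224


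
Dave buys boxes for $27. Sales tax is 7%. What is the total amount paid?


Calculate the tax:
7% of $27 = $1.89
Add tax to price:
$27 + $1.89 = $28.89

$28.89


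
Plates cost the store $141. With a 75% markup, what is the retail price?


Calculate the markup amount:
75% of $141 = $105.75
Add to cost:
$141 + $105.75 = $246.75

$246.75


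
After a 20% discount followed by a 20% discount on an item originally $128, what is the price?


First discount:
20% of $128 = $25.60
Price after first discount:
$128 - $25.60 = $102.40
Second discount:
20% of $102.40 = $20.48
Final price:
$102.40 - $20.48 = $81.92

$81.92


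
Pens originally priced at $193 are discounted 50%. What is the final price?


Calculate the discount amount:
50% of $193 = $96.50
Subtract from original:
$193 - $96.50 = $96.50

$96.50
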